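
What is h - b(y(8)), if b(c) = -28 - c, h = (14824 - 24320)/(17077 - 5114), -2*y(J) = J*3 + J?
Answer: 134060/11963 ≈ 11.206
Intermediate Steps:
y(J) = -2*J (y(J) = -(J*3 + J)/2 = -(3*J + J)/2 = -2*J)
h = -9496/11963 ≈ -0.79378
h - b(y(8)) = -9496/11963 - (-28 - (-2)*8) = -9496/11963 - (-28 - 1*(-16)) = -9496/11963 - (-28 + 16) = -9496/11963 - 1*(-12) = -9496/11963 + 12 = 134060/11963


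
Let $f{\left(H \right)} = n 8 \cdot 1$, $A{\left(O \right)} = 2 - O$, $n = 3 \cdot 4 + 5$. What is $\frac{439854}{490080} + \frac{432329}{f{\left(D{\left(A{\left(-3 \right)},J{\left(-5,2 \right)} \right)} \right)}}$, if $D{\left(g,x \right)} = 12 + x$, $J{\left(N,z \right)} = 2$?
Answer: $\frac{4415325343}{1388560} \approx 3179.8$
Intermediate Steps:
$n = 17$ ($n = 12 + 5 = 17$)
$f{\left(H \right)} = 136$ ($f{\left(H \right)} = 17 \cdot 8 \cdot 1 = 136 \cdot 1 = 136$)
$\frac{439854}{490080} + \frac{432329}{f{\left(D{\left(A{\left(-3 \right)},J{\left(-5,2 \right)} \right)} \right)}} = \frac{439854}{490080} + \frac{432329}{136} = 439854 \cdot \frac{1}{490080} + 432329 \cdot \frac{1}{136} = \frac{73309}{81680} + \frac{432329}{136} = \frac{4415325343}{1388560}$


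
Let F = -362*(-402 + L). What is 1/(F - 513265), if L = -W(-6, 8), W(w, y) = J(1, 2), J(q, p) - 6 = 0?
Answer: -1/365569 ≈ -2.7355e-6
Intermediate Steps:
J(q, p) = 6 (J(q, p) = 6 + 0 = 6)
W(w, y) = 6
L = -6 (L = -1*6 = -6)
F = 147696 (F = -362*(-402 - 6) = -362*(-408) = 147696)
1/(F - 513265) = 1/(147696 - 513265) = 1/(-365569) = -1/365569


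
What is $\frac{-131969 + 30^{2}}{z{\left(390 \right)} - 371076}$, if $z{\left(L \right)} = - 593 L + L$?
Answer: $\frac{131069}{601956} \approx 0.21774$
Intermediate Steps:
$z{\left(L \right)} = - 592 L$
$\frac{-131969 + 30^{2}}{z{\left(390 \right)} - 371076} = \frac{-131969 + 30^{2}}{\left(-592\right) 390 - 371076} = \frac{-131969 + 900}{-230880 - 371076} = - \frac{131069}{-601956} = \left(-131069\right) \left(- \frac{1}{601956}\right) = \frac{131069}{601956}$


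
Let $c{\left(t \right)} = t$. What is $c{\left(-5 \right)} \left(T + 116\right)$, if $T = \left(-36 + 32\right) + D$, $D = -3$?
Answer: $-545$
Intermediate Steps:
$T = -7$ ($T = \left(-36 + 32\right) - 3 = -4 - 3 = -7$)
$c{\left(-5 \right)} \left(T + 116\right) = - 5 \left(-7 + 116\right) = \left(-5\right) 109 = -545$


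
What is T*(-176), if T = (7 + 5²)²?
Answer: -180224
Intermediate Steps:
T = 1024 (T = (7 + 25)² = 32² = 1024)
T*(-176) = 1024*(-176) = -180224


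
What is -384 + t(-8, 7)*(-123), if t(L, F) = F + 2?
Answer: -1491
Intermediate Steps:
t(L, F) = 2 + F
-384 + t(-8, 7)*(-123) = -384 + (2 + 7)*(-123) = -384 + 9*(-123) = -384 - 1107 = -1491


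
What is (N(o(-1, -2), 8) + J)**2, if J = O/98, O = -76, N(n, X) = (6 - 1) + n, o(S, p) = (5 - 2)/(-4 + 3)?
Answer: 3600/2401 ≈ 1.4994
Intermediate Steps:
o(S, p) = -3 (o(S, p) = 3/(-1) = 3*(-1) = -3)
N(n, X) = 5 + n
J = -38/49 (J = -76/98 = -76*1/98 = -38/49 ≈ -0.77551)
(N(o(-1, -2), 8) + J)**2 = ((5 - 3) - 38/49)**2 = (2 - 38/49)**2 = (60/49)**2 = 3600/2401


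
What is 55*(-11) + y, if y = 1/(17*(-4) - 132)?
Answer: -121001/200 ≈ -605.00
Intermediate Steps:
y = -1/200 (y = 1/(-68 - 132) = 1/(-200) = -1/200 ≈ -0.0050000)
55*(-11) + y = 55*(-11) - 1/200 = -605 - 1/200 = -121001/200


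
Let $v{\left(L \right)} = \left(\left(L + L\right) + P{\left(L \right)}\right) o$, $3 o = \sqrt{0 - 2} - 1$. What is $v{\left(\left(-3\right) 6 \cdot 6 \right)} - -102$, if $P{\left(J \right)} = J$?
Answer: $210 - 108 i \sqrt{2} \approx 210.0 - 152.74 i$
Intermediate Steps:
$o = - \frac{1}{3} + \frac{i \sqrt{2}}{3}$ ($o = \frac{\sqrt{0 - 2} - 1}{3} = \frac{\sqrt{-2} - 1}{3} = \frac{i \sqrt{2} - 1}{3} = \frac{-1 + i \sqrt{2}}{3} = - \frac{1}{3} + \frac{i \sqrt{2}}{3} \approx -0.33333 + 0.4714 i$)
$v{\left(L \right)} = 3 L \left(- \frac{1}{3} + \frac{i \sqrt{2}}{3}\right)$ ($v{\left(L \right)} = \left(\left(L + L\right) + L\right) \left(- \frac{1}{3} + \frac{i \sqrt{2}}{3}\right) = \left(2 L + L\right) \left(- \frac{1}{3} + \frac{i \sqrt{2}}{3}\right) = 3 L \left(- \frac{1}{3} + \frac{i \sqrt{2}}{3}\right)$)
$v{\left(\left(-3\right) 6 \cdot 6 \right)} - -102 = \left(-3\right) 6 \cdot 6 \left(-1 + i \sqrt{2}\right) - -102 = \left(-18\right) 6 \left(-1 + i \sqrt{2}\right) + 102 = - 108 \left(-1 + i \sqrt{2}\right) + 102 = \left(108 - 108 i \sqrt{2}\right) + 102 = 210 - 108 i \sqrt{2}$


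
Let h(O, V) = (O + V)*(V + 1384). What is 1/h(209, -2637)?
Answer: 1/3042284 ≈ 3.2870e-7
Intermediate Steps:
h(O, V) = (1384 + V)*(O + V) (h(O, V) = (O + V)*(1384 + V) = (1384 + V)*(O + V))
1/h(209, -2637) = 1/((-2637)² + 1384*209 + 1384*(-2637) + 209*(-2637)) = 1/(6953769 + 289256 - 3649608 - 551133) = 1/3042284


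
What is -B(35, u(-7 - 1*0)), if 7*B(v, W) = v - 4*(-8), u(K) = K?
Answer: -67/7 ≈ -9.5714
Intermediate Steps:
B(v, W) = 32/7 + v/7 (B(v, W) = (v - 4*(-8))/7 = (v + 32)/7 = (32 + v)/7 = 32/7 + v/7)
-B(35, u(-7 - 1*0)) = -(32/7 + (⅐)*35) = -(32/7 + 5) = -1*67/7 = -67/7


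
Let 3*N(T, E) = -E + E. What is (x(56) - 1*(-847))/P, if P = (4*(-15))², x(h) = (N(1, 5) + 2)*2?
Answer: 851/3600 ≈ 0.23639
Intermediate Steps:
N(T, E) = 0 (N(T, E) = (-E + E)/3 = (⅓)*0 = 0)
x(h) = 4 (x(h) = (0 + 2)*2 = 2*2 = 4)
P = 3600 (P = (-60)² = 3600)
(x(56) - 1*(-847))/P = (4 - 1*(-847))/3600 = (4 + 847)*(1/3600) = 851*(1/3600) = 851/3600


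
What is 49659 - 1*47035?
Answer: 2624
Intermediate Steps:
49659 - 1*47035 = 49659 - 47035 = 2624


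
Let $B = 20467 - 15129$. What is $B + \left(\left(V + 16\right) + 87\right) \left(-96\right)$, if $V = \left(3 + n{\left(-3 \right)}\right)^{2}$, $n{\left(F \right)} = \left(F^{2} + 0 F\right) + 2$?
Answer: $-23366$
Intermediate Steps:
$n{\left(F \right)} = 2 + F^{2}$ ($n{\left(F \right)} = \left(F^{2} + 0\right) + 2 = F^{2} + 2 = 2 + F^{2}$)
$B = 5338$
$V = 196$ ($V = \left(3 + \left(2 + \left(-3\right)^{2}\right)\right)^{2} = \left(3 + \left(2 + 9\right)\right)^{2} = \left(3 + 11\right)^{2} = 14^{2} = 196$)
$B + \left(\left(V + 16\right) + 87\right) \left(-96\right) = 5338 + \left(\left(196 + 16\right) + 87\right) \left(-96\right) = 5338 + \left(212 + 87\right) \left(-96\right) = 5338 + 299 \left(-96\right) = 5338 - 28704 = -23366$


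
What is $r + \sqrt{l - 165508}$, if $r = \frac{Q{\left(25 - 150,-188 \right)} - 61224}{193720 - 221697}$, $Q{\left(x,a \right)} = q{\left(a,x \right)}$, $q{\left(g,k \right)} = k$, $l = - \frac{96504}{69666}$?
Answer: $\frac{61349}{27977} + \frac{8 i \sqrt{348643764053}}{11611} \approx 2.1928 + 406.83 i$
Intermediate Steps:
$l = - \frac{16084}{11611}$ ($l = \left(-96504\right) \frac{1}{69666} = - \frac{16084}{11611} \approx -1.3852$)
$Q{\left(x,a \right)} = x$
$r = \frac{61349}{27977}$ ($r = \frac{\left(25 - 150\right) - 61224}{193720 - 221697} = \frac{\left(25 - 150\right) - 61224}{-27977} = \left(-125 - 61224\right) \left(- \frac{1}{27977}\right) = \left(-61349\right) \left(- \frac{1}{27977}\right) = \frac{61349}{27977} \approx 2.1928$)
$r + \sqrt{l - 165508} = \frac{61349}{27977} + \sqrt{- \frac{16084}{11611} - 165508} = \frac{61349}{27977} + \sqrt{- \frac{1921729472}{11611}} = \frac{61349}{27977} + \frac{8 i \sqrt{348643764053}}{11611}$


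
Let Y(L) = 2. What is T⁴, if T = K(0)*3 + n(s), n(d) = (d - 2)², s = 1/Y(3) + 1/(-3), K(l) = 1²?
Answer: 2750058481/1679616 ≈ 1637.3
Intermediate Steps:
K(l) = 1
s = ⅙ (s = 1/2 + 1/(-3) = 1*(½) + 1*(-⅓) = ½ - ⅓ = ⅙ ≈ 0.16667)
n(d) = (-2 + d)²
T = 229/36 (T = 1*3 + (-2 + ⅙)² = 3 + (-11/6)² = 3 + 121/36 = 229/36 ≈ 6.3611)
T⁴ = (229/36)⁴ = 2750058481/1679616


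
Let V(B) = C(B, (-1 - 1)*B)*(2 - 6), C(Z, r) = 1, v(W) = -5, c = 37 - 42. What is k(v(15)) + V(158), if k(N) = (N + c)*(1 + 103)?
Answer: -1044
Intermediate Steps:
c = -5
k(N) = -520 + 104*N (k(N) = (N - 5)*(1 + 103) = (-5 + N)*104 = -520 + 104*N)
V(B) = -4 (V(B) = 1*(2 - 6) = 1*(-4) = -4)
k(v(15)) + V(158) = (-520 + 104*(-5)) - 4 = (-520 - 520) - 4 = -1040 - 4 = -1044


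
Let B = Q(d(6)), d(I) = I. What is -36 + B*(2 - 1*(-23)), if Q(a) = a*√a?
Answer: -36 + 150*√6 ≈ 331.42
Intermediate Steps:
Q(a) = a^(3/2)
B = 6*√6 (B = 6^(3/2) = 6*√6 ≈ 14.697)
-36 + B*(2 - 1*(-23)) = -36 + (6*√6)*(2 - 1*(-23)) = -36 + (6*√6)*(2 + 23) = -36 + (6*√6)*25 = -36 + 150*√6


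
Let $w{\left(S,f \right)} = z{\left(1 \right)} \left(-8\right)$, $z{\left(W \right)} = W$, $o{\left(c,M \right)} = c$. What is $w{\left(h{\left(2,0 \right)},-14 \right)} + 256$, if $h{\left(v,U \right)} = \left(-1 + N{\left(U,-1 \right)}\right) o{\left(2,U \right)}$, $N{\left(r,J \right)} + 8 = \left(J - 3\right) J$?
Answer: $248$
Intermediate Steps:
$N{\left(r,J \right)} = -8 + J \left(-3 + J\right)$ ($N{\left(r,J \right)} = -8 + \left(J - 3\right) J = -8 + \left(-3 + J\right) J = -8 + J \left(-3 + J\right)$)
$h{\left(v,U \right)} = -10$ ($h{\left(v,U \right)} = \left(-1 - \left(5 - 1\right)\right) 2 = \left(-1 + \left(-8 + 1 + 3\right)\right) 2 = \left(-1 - 4\right) 2 = \left(-5\right) 2 = -10$)
$w{\left(S,f \right)} = -8$ ($w{\left(S,f \right)} = 1 \left(-8\right) = -8$)
$w{\left(h{\left(2,0 \right)},-14 \right)} + 256 = -8 + 256 = 248$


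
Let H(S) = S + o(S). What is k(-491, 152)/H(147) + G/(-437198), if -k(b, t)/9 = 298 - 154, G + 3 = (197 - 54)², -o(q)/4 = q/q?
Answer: -284766193/31259657 ≈ -9.1097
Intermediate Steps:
o(q) = -4 (o(q) = -4*q/q = -4*1 = -4)
G = 20446 (G = -3 + (197 - 54)² = -3 + 143² = -3 + 20449 = 20446)
k(b, t) = -1296 (k(b, t) = -9*(298 - 154) = -9*144 = -1296)
H(S) = -4 + S (H(S) = S - 4 = -4 + S)
k(-491, 152)/H(147) + G/(-437198) = -1296/(-4 + 147) + 20446/(-437198) = -1296/143 + 20446*(-1/437198) = -1296*1/143 - 10223/218599 = -1296/143 - 10223/218599 = -284766193/31259657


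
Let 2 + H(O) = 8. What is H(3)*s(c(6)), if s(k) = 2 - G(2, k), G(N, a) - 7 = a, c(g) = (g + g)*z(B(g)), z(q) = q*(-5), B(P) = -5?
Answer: -1830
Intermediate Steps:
z(q) = -5*q
H(O) = 6 (H(O) = -2 + 8 = 6)
c(g) = 50*g (c(g) = (g + g)*(-5*(-5)) = (2*g)*25 = 50*g)
G(N, a) = 7 + a
s(k) = -5 - k (s(k) = 2 - (7 + k) = 2 + (-7 - k) = -5 - k)
H(3)*s(c(6)) = 6*(-5 - 50*6) = 6*(-5 - 1*300) = 6*(-5 - 300) = 6*(-305) = -1830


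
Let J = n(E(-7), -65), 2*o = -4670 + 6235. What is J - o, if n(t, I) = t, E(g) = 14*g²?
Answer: -193/2 ≈ -96.500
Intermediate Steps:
o = 1565/2 (o = (-4670 + 6235)/2 = (½)*1565 = 1565/2 ≈ 782.50)
J = 686 (J = 14*(-7)² = 14*49 = 686)
J - o = 686 - 1*1565/2 = 686 - 1565/2 = -193/2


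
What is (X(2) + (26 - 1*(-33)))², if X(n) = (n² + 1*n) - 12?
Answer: 2809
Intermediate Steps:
X(n) = -12 + n + n² (X(n) = (n² + n) - 12 = (n + n²) - 12 = -12 + n + n²)
(X(2) + (26 - 1*(-33)))² = ((-12 + 2 + 2²) + (26 - 1*(-33)))² = ((-12 + 2 + 4) + (26 + 33))² = (-6 + 59)² = 53² = 2809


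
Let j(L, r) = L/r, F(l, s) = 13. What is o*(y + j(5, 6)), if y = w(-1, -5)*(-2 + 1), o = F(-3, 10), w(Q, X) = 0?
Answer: 65/6 ≈ 10.833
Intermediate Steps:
o = 13
y = 0 (y = 0*(-2 + 1) = 0*(-1) = 0)
o*(y + j(5, 6)) = 13*(0 + 5/6) = 13*(0 + 5*(⅙)) = 13*(0 + ⅚) = 13*(⅚) = 65/6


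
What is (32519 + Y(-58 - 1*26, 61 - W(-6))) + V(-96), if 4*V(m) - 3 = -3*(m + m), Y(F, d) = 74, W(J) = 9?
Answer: 130951/4 ≈ 32738.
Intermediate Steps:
V(m) = ¾ - 3*m/2 (V(m) = ¾ + (-3*(m + m))/4 = ¾ + (-6*m)/4 = ¾ - 3*m/2)
(32519 + Y(-58 - 1*26, 61 - W(-6))) + V(-96) = (32519 + 74) + (¾ - 3/2*(-96)) = 32593 + (¾ + 144) = 32593 + 579/4 = 130951/4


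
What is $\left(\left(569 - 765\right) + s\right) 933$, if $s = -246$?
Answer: $-412386$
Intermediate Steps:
$\left(\left(569 - 765\right) + s\right) 933 = \left(\left(569 - 765\right) - 246\right) 933 = \left(-196 - 246\right) 933 = \left(-442\right) 933 = -412386$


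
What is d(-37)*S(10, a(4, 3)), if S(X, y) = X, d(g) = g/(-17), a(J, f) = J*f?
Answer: 370/17 ≈ 21.765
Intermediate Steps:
d(g) = -g/17 (d(g) = g*(-1/17) = -g/17)
d(-37)*S(10, a(4, 3)) = -1/17*(-37)*10 = (37/17)*10 = 370/17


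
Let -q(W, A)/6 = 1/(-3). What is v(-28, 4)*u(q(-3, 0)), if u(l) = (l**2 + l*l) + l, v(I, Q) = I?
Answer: -280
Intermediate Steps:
q(W, A) = 2 (q(W, A) = -6/(-3) = -6*(-1/3) = 2)
u(l) = l + 2*l**2 (u(l) = (l**2 + l**2) + l = 2*l**2 + l = l + 2*l**2)
v(-28, 4)*u(q(-3, 0)) = -56*(1 + 2*2) = -56*(1 + 4) = -56*5 = -28*10 = -280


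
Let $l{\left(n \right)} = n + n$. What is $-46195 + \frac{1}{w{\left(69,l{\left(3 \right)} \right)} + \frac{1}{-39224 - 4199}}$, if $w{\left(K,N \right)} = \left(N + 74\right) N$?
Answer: $- \frac{962844143182}{20843039} \approx -46195.0$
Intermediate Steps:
$l{\left(n \right)} = 2 n$
$w{\left(K,N \right)} = N \left(74 + N\right)$ ($w{\left(K,N \right)} = \left(74 + N\right) N = N \left(74 + N\right)$)
$-46195 + \frac{1}{w{\left(69,l{\left(3 \right)} \right)} + \frac{1}{-39224 - 4199}} = -46195 + \frac{1}{2 \cdot 3 \left(74 + 2 \cdot 3\right) + \frac{1}{-39224 - 4199}} = -46195 + \frac{1}{6 \left(74 + 6\right) + \frac{1}{-43423}} = -46195 + \frac{1}{6 \cdot 80 - \frac{1}{43423}} = -46195 + \frac{1}{480 - \frac{1}{43423}} = -46195 + \frac{1}{\frac{20843039}{43423}} = -46195 + \frac{43423}{20843039} = - \frac{962844143182}{20843039}$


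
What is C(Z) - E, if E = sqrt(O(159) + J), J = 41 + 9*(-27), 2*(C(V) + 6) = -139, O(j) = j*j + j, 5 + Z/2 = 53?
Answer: -151/2 - sqrt(25238) ≈ -234.36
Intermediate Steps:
Z = 96 (Z = -10 + 2*53 = -10 + 106 = 96)
O(j) = j + j**2 (O(j) = j**2 + j = j + j**2)
C(V) = -151/2 (C(V) = -6 + (1/2)*(-139) = -6 - 139/2 = -151/2)
J = -202 (J = 41 - 243 = -202)
E = sqrt(25238) (E = sqrt(159*(1 + 159) - 202) = sqrt(159*160 - 202) = sqrt(25440 - 202) = sqrt(25238) ≈ 158.86)
C(Z) - E = -151/2 - sqrt(25238)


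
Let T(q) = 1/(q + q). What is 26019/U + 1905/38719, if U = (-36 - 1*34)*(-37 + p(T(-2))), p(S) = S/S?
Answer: 16067147/1548760 ≈ 10.374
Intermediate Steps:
T(q) = 1/(2*q)
p(S) = 1
U = 2520 (U = (-36 - 1*34)*(-37 + 1) = (-36 - 34)*(-36) = -70*(-36) = 2520)
26019/U + 1905/38719 = 26019/2520 + 1905/38719 = 26019*(1/2520) + 1905*(1/38719) = 413/40 + 1905/38719 = 16067147/1548760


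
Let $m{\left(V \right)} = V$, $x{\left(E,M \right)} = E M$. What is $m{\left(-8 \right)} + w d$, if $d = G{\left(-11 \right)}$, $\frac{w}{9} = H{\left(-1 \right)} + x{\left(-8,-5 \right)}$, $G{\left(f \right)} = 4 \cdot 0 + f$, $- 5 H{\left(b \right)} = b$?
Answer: $- \frac{19939}{5} \approx -3987.8$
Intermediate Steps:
$H{\left(b \right)} = - \frac{b}{5}$
$G{\left(f \right)} = f$ ($G{\left(f \right)} = 0 + f = f$)
$w = \frac{1809}{5}$ ($w = 9 \left(\left(- \frac{1}{5}\right) \left(-1\right) - -40\right) = 9 \left(\frac{1}{5} + 40\right) = 9 \cdot \frac{201}{5} = \frac{1809}{5} \approx 361.8$)
$d = -11$
$m{\left(-8 \right)} + w d = -8 + \frac{1809}{5} \left(-11\right) = -8 - \frac{19899}{5} = - \frac{19939}{5}$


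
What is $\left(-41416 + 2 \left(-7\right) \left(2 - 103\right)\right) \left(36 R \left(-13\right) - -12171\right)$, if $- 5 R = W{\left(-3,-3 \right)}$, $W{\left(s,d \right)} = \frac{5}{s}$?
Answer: $-480624030$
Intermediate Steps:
$R = \frac{1}{3}$ ($R = - \frac{5 \frac{1}{-3}}{5} = - \frac{5 \left(- \frac{1}{3}\right)}{5} = \left(- \frac{1}{5}\right) \left(- \frac{5}{3}\right) = \frac{1}{3} \approx 0.33333$)
$\left(-41416 + 2 \left(-7\right) \left(2 - 103\right)\right) \left(36 R \left(-13\right) - -12171\right) = \left(-41416 + 2 \left(-7\right) \left(2 - 103\right)\right) \left(36 \cdot \frac{1}{3} \left(-13\right) - -12171\right) = \left(-41416 - -1414\right) \left(12 \left(-13\right) + \left(-10180 + 22351\right)\right) = \left(-41416 + 1414\right) \left(-156 + 12171\right) = \left(-40002\right) 12015 = -480624030$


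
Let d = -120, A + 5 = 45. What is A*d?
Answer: -4800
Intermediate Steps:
A = 40 (A = -5 + 45 = 40)
A*d = 40*(-120) = -4800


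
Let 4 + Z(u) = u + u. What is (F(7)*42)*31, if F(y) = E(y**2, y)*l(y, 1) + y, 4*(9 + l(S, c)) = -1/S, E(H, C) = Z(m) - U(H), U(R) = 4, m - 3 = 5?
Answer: -85002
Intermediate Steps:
m = 8 (m = 3 + 5 = 8)
Z(u) = -4 + 2*u (Z(u) = -4 + (u + u) = -4 + 2*u)
E(H, C) = 8 (E(H, C) = (-4 + 2*8) - 1*4 = (-4 + 16) - 4 = 12 - 4 = 8)
l(S, c) = -9 - 1/(4*S) (l(S, c) = -9 + (-1/S)/4 = -9 - 1/(4*S))
F(y) = -72 + y - 2/y (F(y) = 8*(-9 - 1/(4*y)) + y = (-72 - 2/y) + y = -72 + y - 2/y)
(F(7)*42)*31 = ((-72 + 7 - 2/7)*42)*31 = -457/7*42*31 = -2742*31 = -85002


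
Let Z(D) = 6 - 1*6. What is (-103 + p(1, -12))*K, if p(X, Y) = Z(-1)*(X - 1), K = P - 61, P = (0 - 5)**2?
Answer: 3708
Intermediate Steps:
Z(D) = 0 (Z(D) = 6 - 6 = 0)
P = 25 (P = (-5)**2 = 25)
K = -36 (K = 25 - 61 = -36)
p(X, Y) = 0 (p(X, Y) = 0*(X - 1) = 0*(-1 + X) = 0)
(-103 + p(1, -12))*K = (-103 + 0)*(-36) = -103*(-36) = 3708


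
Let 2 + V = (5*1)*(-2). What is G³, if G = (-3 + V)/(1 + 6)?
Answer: -3375/343 ≈ -9.8396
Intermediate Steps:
V = -12 (V = -2 + (5*1)*(-2) = -2 + 5*(-2) = -2 - 10 = -12)
G = -15/7 (G = (-3 - 12)/(1 + 6) = -15/7 ≈ -2.1429)
G³ = (-15/7)³ = -3375/343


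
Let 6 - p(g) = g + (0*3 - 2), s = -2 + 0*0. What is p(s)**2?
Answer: 100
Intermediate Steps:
s = -2 (s = -2 + 0 = -2)
p(g) = 8 - g (p(g) = 6 - (g + (0*3 - 2)) = 6 - (g + (0 - 2)) = 6 - (g - 2) = 6 - (-2 + g) = 6 + (2 - g) = 8 - g)
p(s)**2 = (8 - 1*(-2))**2 = (8 + 2)**2 = 10**2 = 100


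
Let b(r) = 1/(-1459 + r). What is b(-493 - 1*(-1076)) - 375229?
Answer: -328700605/876 ≈ -3.7523e+5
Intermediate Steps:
b(-493 - 1*(-1076)) - 375229 = 1/(-1459 + (-493 - 1*(-1076))) - 375229 = 1/(-1459 + (-493 + 1076)) - 375229 = 1/(-1459 + 583) - 375229 = 1/(-876) - 375229 = -1/876 - 375229 = -328700605/876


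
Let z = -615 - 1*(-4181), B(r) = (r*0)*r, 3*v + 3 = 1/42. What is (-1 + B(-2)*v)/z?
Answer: -1/3566 ≈ -0.00028043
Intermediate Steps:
v = -125/126 (v = -1 + (⅓)/42 = -1 + (⅓)*(1/42) = -1 + 1/126 = -125/126 ≈ -0.99206)
B(r) = 0 (B(r) = 0*r = 0)
z = 3566 (z = -615 + 4181 = 3566)
(-1 + B(-2)*v)/z = (-1 + 0*(-125/126))/3566 = (-1 + 0)*(1/3566) = -1*1/3566 = -1/3566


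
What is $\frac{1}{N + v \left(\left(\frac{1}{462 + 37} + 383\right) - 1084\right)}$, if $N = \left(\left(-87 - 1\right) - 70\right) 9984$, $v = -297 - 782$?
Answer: $- \frac{499}{409726486} \approx -1.2179 \cdot 10^{-6}$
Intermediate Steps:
$v = -1079$
$N = -1577472$ ($N = \left(-88 - 70\right) 9984 = \left(-158\right) 9984 = -1577472$)
$\frac{1}{N + v \left(\left(\frac{1}{462 + 37} + 383\right) - 1084\right)} = \frac{1}{-1577472 - 1079 \left(\left(\frac{1}{462 + 37} + 383\right) - 1084\right)} = \frac{1}{-1577472 - 1079 \left(\left(\frac{1}{499} + 383\right) - 1084\right)} = \frac{1}{-1577472 - 1079 \left(\frac{191118}{499} - 1084\right)} = \frac{1}{-1577472 - - \frac{377432042}{499}} = \frac{1}{-1577472 + \frac{377432042}{499}} = \frac{1}{- \frac{409726486}{499}} = - \frac{499}{409726486}$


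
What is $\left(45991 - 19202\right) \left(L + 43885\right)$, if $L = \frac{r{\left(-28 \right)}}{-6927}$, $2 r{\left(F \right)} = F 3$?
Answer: $\frac{2714542201931}{2309} \approx 1.1756 \cdot 10^{9}$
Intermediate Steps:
$r{\left(F \right)} = \frac{3 F}{2}$ ($r{\left(F \right)} = \frac{F 3}{2} = \frac{3 F}{2}$)
$L = \frac{14}{2309}$ ($L = \frac{\frac{3}{2} \left(-28\right)}{-6927} = \left(-42\right) \left(- \frac{1}{6927}\right) = \frac{14}{2309} \approx 0.0060632$)
$\left(45991 - 19202\right) \left(L + 43885\right) = \left(45991 - 19202\right) \left(\frac{14}{2309} + 43885\right) = 26789 \cdot \frac{101330479}{2309} = \frac{2714542201931}{2309}$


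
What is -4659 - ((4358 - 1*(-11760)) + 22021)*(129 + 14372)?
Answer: -553058298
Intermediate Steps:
-4659 - ((4358 - 1*(-11760)) + 22021)*(129 + 14372) = -4659 - ((4358 + 11760) + 22021)*14501 = -4659 - (16118 + 22021)*14501 = -4659 - 38139*14501 = -4659 - 1*553053639 = -4659 - 553053639 = -553058298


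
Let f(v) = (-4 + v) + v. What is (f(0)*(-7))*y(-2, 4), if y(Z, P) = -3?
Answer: -84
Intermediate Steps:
f(v) = -4 + 2*v
(f(0)*(-7))*y(-2, 4) = ((-4 + 2*0)*(-7))*(-3) = ((-4 + 0)*(-7))*(-3) = -4*(-7)*(-3) = 28*(-3) = -84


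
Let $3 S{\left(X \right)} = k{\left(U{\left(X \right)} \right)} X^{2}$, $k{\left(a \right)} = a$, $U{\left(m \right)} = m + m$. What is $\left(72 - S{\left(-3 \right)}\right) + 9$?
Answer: $99$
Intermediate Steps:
$U{\left(m \right)} = 2 m$
$S{\left(X \right)} = \frac{2 X^{3}}{3}$ ($S{\left(X \right)} = \frac{2 X X^{2}}{3} = \frac{2 X^{3}}{3}$)
$\left(72 - S{\left(-3 \right)}\right) + 9 = \left(72 - \frac{2 \left(-3\right)^{3}}{3}\right) + 9 = \left(72 - \frac{2}{3} \left(-27\right)\right) + 9 = \left(72 - -18\right) + 9 = \left(72 + 18\right) + 9 = 90 + 9 = 99$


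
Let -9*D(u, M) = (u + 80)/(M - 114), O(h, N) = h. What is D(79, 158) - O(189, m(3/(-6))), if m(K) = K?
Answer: -25001/132 ≈ -189.40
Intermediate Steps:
D(u, M) = -(80 + u)/(9*(-114 + M)) (D(u, M) = -(u + 80)/(9*(M - 114)) = -(80 + u)/(9*(-114 + M)))
D(79, 158) - O(189, m(3/(-6))) = (-80 - 1*79)/(9*(-114 + 158)) - 1*189 = (⅑)*(-80 - 79)/44 - 189 = (⅑)*(1/44)*(-159) - 189 = -53/132 - 189 = -25001/132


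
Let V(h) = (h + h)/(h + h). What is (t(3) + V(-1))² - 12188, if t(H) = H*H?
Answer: -12088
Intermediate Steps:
V(h) = 1 (V(h) = (2*h)/((2*h)) = (2*h)*(1/(2*h)) = 1)
t(H) = H²
(t(3) + V(-1))² - 12188 = (3² + 1)² - 12188 = (9 + 1)² - 12188 = 10² - 12188 = 100 - 12188 = -12088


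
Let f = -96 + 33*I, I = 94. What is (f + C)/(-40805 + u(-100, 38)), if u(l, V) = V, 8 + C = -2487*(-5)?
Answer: -15433/40767 ≈ -0.37857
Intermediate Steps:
C = 12427 (C = -8 - 2487*(-5) = -8 + 12435 = 12427)
f = 3006 (f = -96 + 33*94 = -96 + 3102 = 3006)
(f + C)/(-40805 + u(-100, 38)) = (3006 + 12427)/(-40805 + 38) = 15433/(-40767) = 15433*(-1/40767) = -15433/40767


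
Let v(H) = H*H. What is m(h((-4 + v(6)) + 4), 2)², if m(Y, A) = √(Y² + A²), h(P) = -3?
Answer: 13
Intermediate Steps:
v(H) = H²
m(Y, A) = √(A² + Y²)
m(h((-4 + v(6)) + 4), 2)² = (√(2² + (-3)²))² = (√(4 + 9))² = (√13)² = 13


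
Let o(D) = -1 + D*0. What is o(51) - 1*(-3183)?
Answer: 3182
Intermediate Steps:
o(D) = -1 (o(D) = -1 + 0 = -1)
o(51) - 1*(-3183) = -1 - 1*(-3183) = -1 + 3183 = 3182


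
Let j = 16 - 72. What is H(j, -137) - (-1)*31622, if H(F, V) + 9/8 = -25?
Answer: 252767/8 ≈ 31596.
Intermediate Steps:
j = -56
H(F, V) = -209/8 (H(F, V) = -9/8 - 25 = -209/8)
H(j, -137) - (-1)*31622 = -209/8 - (-1)*31622 = -209/8 - 1*(-31622) = -209/8 + 31622 = 252767/8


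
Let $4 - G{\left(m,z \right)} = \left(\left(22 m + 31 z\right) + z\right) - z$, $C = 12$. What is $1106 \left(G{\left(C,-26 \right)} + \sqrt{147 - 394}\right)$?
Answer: $603876 + 1106 i \sqrt{247} \approx 6.0388 \cdot 10^{5} + 17382.0 i$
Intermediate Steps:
$G{\left(m,z \right)} = 4 - 31 z - 22 m$ ($G{\left(m,z \right)} = 4 - \left(\left(\left(22 m + 31 z\right) + z\right) - z\right) = 4 - \left(\left(22 m + 32 z\right) - z\right) = 4 - \left(22 m + 31 z\right) = 4 - 31 z - 22 m$)
$1106 \left(G{\left(C,-26 \right)} + \sqrt{147 - 394}\right) = 1106 \left(\left(4 - -806 - 264\right) + \sqrt{147 - 394}\right) = 1106 \left(\left(4 + 806 - 264\right) + \sqrt{-247}\right) = 1106 \left(546 + i \sqrt{247}\right) = 603876 + 1106 i \sqrt{247}$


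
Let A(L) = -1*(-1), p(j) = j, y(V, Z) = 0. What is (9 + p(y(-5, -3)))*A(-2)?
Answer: 9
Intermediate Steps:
A(L) = 1
(9 + p(y(-5, -3)))*A(-2) = (9 + 0)*1 = 9*1 = 9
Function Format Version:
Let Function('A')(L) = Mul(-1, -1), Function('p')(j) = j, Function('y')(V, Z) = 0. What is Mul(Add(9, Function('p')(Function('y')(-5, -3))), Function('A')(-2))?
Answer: 9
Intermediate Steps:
Function('A')(L) = 1
Mul(Add(9, Function('p')(Function('y')(-5, -3))), Function('A')(-2)) = Mul(Add(9, 0), 1) = Mul(9, 1) = 9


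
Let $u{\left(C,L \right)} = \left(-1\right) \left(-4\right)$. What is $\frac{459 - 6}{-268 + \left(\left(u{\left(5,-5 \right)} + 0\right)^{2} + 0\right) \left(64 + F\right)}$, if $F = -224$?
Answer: $- \frac{453}{2828} \approx -0.16018$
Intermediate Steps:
$u{\left(C,L \right)} = 4$
$\frac{459 - 6}{-268 + \left(\left(u{\left(5,-5 \right)} + 0\right)^{2} + 0\right) \left(64 + F\right)} = \frac{459 - 6}{-268 + \left(\left(4 + 0\right)^{2} + 0\right) \left(64 - 224\right)} = \frac{453}{-268 + \left(4^{2} + 0\right) \left(-160\right)} = \frac{453}{-268 + \left(16 + 0\right) \left(-160\right)} = \frac{453}{-268 + 16 \left(-160\right)} = \frac{453}{-268 - 2560} = \frac{453}{-2828} = 453 \left(- \frac{1}{2828}\right) = - \frac{453}{2828}$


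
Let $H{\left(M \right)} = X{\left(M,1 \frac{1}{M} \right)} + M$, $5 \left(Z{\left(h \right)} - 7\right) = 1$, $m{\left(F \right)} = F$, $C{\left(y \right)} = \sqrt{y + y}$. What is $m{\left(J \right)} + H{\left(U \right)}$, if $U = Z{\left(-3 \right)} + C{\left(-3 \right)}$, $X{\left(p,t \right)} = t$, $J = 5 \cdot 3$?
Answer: $\frac{49 \left(- 79 i + 15 \sqrt{6}\right)}{5 \left(- 36 i + 5 \sqrt{6}\right)} \approx 22.324 + 2.4071 i$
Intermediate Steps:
$J = 15$
$C{\left(y \right)} = \sqrt{2} \sqrt{y}$ ($C{\left(y \right)} = \sqrt{2 y} = \sqrt{2} \sqrt{y}$)
$Z{\left(h \right)} = \frac{36}{5}$ ($Z{\left(h \right)} = 7 + \frac{1}{5} \cdot 1 = 7 + \frac{1}{5} = \frac{36}{5}$)
$U = \frac{36}{5} + i \sqrt{6}$ ($U = \frac{36}{5} + \sqrt{2} \sqrt{-3} = \frac{36}{5} + \sqrt{2} i \sqrt{3} = \frac{36}{5} + i \sqrt{6} \approx 7.2 + 2.4495 i$)
$H{\left(M \right)} = M + \frac{1}{M}$ ($H{\left(M \right)} = 1 \frac{1}{M} + M = \frac{1}{M} + M = M + \frac{1}{M}$)
$m{\left(J \right)} + H{\left(U \right)} = 15 + \left(\left(\frac{36}{5} + i \sqrt{6}\right) + \frac{1}{\frac{36}{5} + i \sqrt{6}}\right) = 15 + \left(\frac{36}{5} + \frac{1}{\frac{36}{5} + i \sqrt{6}} + i \sqrt{6}\right) = \frac{111}{5} + \frac{1}{\frac{36}{5} + i \sqrt{6}} + i \sqrt{6}$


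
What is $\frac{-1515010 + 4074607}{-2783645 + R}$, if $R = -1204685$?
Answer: $- \frac{2559597}{3988330} \approx -0.64177$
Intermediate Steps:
$\frac{-1515010 + 4074607}{-2783645 + R} = \frac{-1515010 + 4074607}{-2783645 - 1204685} = \frac{2559597}{-3988330} = 2559597 \left(- \frac{1}{3988330}\right) = - \frac{2559597}{3988330}$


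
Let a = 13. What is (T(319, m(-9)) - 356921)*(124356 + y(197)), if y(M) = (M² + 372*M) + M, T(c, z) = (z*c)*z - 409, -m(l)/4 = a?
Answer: 119564444916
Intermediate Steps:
m(l) = -52 (m(l) = -4*13 = -52)
T(c, z) = -409 + c*z² (T(c, z) = (c*z)*z - 409 = c*z² - 409 = -409 + c*z²)
y(M) = M² + 373*M
(T(319, m(-9)) - 356921)*(124356 + y(197)) = ((-409 + 319*(-52)²) - 356921)*(124356 + 197*(373 + 197)) = ((-409 + 319*2704) - 356921)*(124356 + 197*570) = ((-409 + 862576) - 356921)*(124356 + 112290) = (862167 - 356921)*236646 = 505246*236646 = 119564444916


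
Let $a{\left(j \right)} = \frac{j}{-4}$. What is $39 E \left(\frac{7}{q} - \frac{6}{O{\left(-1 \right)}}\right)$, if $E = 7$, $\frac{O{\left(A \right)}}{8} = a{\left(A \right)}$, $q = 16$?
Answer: $- \frac{11193}{16} \approx -699.56$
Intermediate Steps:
$a{\left(j \right)} = - \frac{j}{4}$ ($a{\left(j \right)} = j \left(- \frac{1}{4}\right) = - \frac{j}{4}$)
$O{\left(A \right)} = - 2 A$ ($O{\left(A \right)} = 8 \left(- \frac{A}{4}\right) = - 2 A$)
$39 E \left(\frac{7}{q} - \frac{6}{O{\left(-1 \right)}}\right) = 39 \cdot 7 \left(\frac{7}{16} - \frac{6}{\left(-2\right) \left(-1\right)}\right) = 273 \left(7 \cdot \frac{1}{16} - \frac{6}{2}\right) = 273 \left(\frac{7}{16} - 3\right) = 273 \left(- \frac{41}{16}\right) = - \frac{11193}{16}$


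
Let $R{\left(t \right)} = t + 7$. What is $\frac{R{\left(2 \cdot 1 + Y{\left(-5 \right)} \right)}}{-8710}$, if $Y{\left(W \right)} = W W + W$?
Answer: $- \frac{29}{8710} \approx -0.0033295$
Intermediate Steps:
$Y{\left(W \right)} = W + W^{2}$ ($Y{\left(W \right)} = W^{2} + W = W + W^{2}$)
$R{\left(t \right)} = 7 + t$
$\frac{R{\left(2 \cdot 1 + Y{\left(-5 \right)} \right)}}{-8710} = \frac{7 - \left(-2 + 5 \left(1 - 5\right)\right)}{-8710} = \left(7 + \left(2 - -20\right)\right) \left(- \frac{1}{8710}\right) = \left(7 + \left(2 + 20\right)\right) \left(- \frac{1}{8710}\right) = \left(7 + 22\right) \left(- \frac{1}{8710}\right) = 29 \left(- \frac{1}{8710}\right) = - \frac{29}{8710}$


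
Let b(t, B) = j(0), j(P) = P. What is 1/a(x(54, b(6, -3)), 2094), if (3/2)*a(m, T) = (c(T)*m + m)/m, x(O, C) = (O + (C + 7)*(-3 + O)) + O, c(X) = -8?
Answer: -3/14 ≈ -0.21429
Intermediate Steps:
b(t, B) = 0
x(O, C) = 2*O + (-3 + O)*(7 + C) (x(O, C) = (O + (7 + C)*(-3 + O)) + O = (O + (-3 + O)*(7 + C)) + O = 2*O + (-3 + O)*(7 + C))
a(m, T) = -14/3 (a(m, T) = 2*((-8*m + m)/m)/3 = 2*((-7*m)/m)/3 = (⅔)*(-7) = -14/3)
1/a(x(54, b(6, -3)), 2094) = 1/(-14/3) = -3/14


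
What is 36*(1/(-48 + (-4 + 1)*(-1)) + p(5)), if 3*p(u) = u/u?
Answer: 56/5 ≈ 11.200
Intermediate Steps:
p(u) = ⅓ (p(u) = (u/u)/3 = (⅓)*1 = ⅓)
36*(1/(-48 + (-4 + 1)*(-1)) + p(5)) = 36*(1/(-48 + (-4 + 1)*(-1)) + ⅓) = 36*(1/(-48 - 3*(-1)) + ⅓) = 36*(1/(-48 + 3) + ⅓) = 36*(1/(-45) + ⅓) = 36*(-1/45 + ⅓) = 36*(14/45) = 56/5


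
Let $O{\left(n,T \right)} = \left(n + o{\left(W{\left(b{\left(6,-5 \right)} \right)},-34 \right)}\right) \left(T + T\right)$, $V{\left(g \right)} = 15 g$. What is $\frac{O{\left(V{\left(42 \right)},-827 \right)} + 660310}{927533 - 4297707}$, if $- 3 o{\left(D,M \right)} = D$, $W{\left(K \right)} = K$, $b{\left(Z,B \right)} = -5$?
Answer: $\frac{576700}{5055261} \approx 0.11408$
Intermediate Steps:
$o{\left(D,M \right)} = - \frac{D}{3}$
$O{\left(n,T \right)} = 2 T \left(\frac{5}{3} + n\right)$ ($O{\left(n,T \right)} = \left(n - - \frac{5}{3}\right) \left(T + T\right) = \left(n + \frac{5}{3}\right) 2 T = \left(\frac{5}{3} + n\right) 2 T = 2 T \left(\frac{5}{3} + n\right)$)
$\frac{O{\left(V{\left(42 \right)},-827 \right)} + 660310}{927533 - 4297707} = \frac{\frac{2}{3} \left(-827\right) \left(5 + 3 \cdot 15 \cdot 42\right) + 660310}{927533 - 4297707} = \frac{\frac{2}{3} \left(-827\right) \left(5 + 3 \cdot 630\right) + 660310}{-3370174} = \left(\frac{2}{3} \left(-827\right) \left(5 + 1890\right) + 660310\right) \left(- \frac{1}{3370174}\right) = \left(\frac{2}{3} \left(-827\right) 1895 + 660310\right) \left(- \frac{1}{3370174}\right) = \left(- \frac{3134330}{3} + 660310\right) \left(- \frac{1}{3370174}\right) = \left(- \frac{1153400}{3}\right) \left(- \frac{1}{3370174}\right) = \frac{576700}{5055261}$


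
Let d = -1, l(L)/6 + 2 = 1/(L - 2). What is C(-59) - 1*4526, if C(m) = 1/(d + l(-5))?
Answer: -439029/97 ≈ -4526.1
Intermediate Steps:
l(L) = -12 + 6/(-2 + L) (l(L) = -12 + 6/(L - 2) = -12 + 6/(-2 + L))
C(m) = -7/97 (C(m) = 1/(-1 + 6*(5 - 2*(-5))/(-2 - 5)) = 1/(-1 + 6*(5 + 10)/(-7)) = 1/(-1 + 6*(-⅐)*15) = 1/(-1 - 90/7) = 1/(-97/7) = -7/97)
C(-59) - 1*4526 = -7/97 - 1*4526 = -7/97 - 4526 = -439029/97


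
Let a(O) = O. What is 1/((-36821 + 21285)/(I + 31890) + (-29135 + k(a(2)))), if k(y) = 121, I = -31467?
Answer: -423/12288458 ≈ -3.4423e-5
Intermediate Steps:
1/((-36821 + 21285)/(I + 31890) + (-29135 + k(a(2)))) = 1/((-36821 + 21285)/(-31467 + 31890) + (-29135 + 121)) = 1/(-15536/423 - 29014) = 1/(-12288458/423) = -423/12288458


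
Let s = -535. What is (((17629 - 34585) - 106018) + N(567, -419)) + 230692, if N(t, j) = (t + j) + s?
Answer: 107331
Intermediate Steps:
N(t, j) = -535 + j + t (N(t, j) = (t + j) - 535 = (j + t) - 535 = -535 + j + t)
(((17629 - 34585) - 106018) + N(567, -419)) + 230692 = (((17629 - 34585) - 106018) + (-535 - 419 + 567)) + 230692 = ((-16956 - 106018) - 387) + 230692 = (-122974 - 387) + 230692 = -123361 + 230692 = 107331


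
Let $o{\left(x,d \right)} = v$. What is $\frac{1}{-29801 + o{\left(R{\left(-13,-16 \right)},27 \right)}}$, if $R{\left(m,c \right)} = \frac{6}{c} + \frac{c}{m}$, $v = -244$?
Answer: $- \frac{1}{30045} \approx -3.3283 \cdot 10^{-5}$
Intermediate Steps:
$o{\left(x,d \right)} = -244$
$\frac{1}{-29801 + o{\left(R{\left(-13,-16 \right)},27 \right)}} = \frac{1}{-29801 - 244} = \frac{1}{-30045} = - \frac{1}{30045}$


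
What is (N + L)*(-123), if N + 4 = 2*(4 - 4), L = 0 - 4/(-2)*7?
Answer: -1230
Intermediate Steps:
L = 14 (L = 0 - 4*(-1/2)*7 = 0 + 2*7 = 0 + 14 = 14)
N = -4 (N = -4 + 2*(4 - 4) = -4 + 2*0 = -4 + 0 = -4)
(N + L)*(-123) = (-4 + 14)*(-123) = 10*(-123) = -1230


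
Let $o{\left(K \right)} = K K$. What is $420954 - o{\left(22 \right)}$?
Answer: $420470$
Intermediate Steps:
$o{\left(K \right)} = K^{2}$
$420954 - o{\left(22 \right)} = 420954 - 22^{2} = 420954 - 484 = 420470$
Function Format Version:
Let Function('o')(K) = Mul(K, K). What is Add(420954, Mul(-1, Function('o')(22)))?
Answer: 420470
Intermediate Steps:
Function('o')(K) = Pow(K, 2)
Add(420954, Mul(-1, Function('o')(22))) = Add(420954, Mul(-1, Pow(22, 2))) = Add(420954, Mul(-1, 484)) = Add(420954, -484) = 420470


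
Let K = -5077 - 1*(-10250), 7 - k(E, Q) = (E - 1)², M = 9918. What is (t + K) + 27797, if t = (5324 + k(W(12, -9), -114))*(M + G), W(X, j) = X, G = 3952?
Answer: 72295670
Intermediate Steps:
k(E, Q) = 7 - (-1 + E)² (k(E, Q) = 7 - (E - 1)² = 7 - (-1 + E)²)
t = 72262700 (t = (5324 + (7 - (-1 + 12)²))*(9918 + 3952) = (5324 + (7 - 1*11²))*13870 = (5324 + (7 - 1*121))*13870 = (5324 + (7 - 121))*13870 = (5324 - 114)*13870 = 5210*13870 = 72262700)
K = 5173 (K = -5077 + 10250 = 5173)
(t + K) + 27797 = (72262700 + 5173) + 27797 = 72267873 + 27797 = 72295670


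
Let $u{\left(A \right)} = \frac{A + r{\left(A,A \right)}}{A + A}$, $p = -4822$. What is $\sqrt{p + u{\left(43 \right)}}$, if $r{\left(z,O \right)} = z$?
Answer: $i \sqrt{4821} \approx 69.433 i$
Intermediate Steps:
$u{\left(A \right)} = 1$ ($u{\left(A \right)} = \frac{A + A}{A + A} = \frac{2 A}{2 A} = 2 A \frac{1}{2 A} = 1$)
$\sqrt{p + u{\left(43 \right)}} = \sqrt{-4822 + 1} = \sqrt{-4821} = i \sqrt{4821}$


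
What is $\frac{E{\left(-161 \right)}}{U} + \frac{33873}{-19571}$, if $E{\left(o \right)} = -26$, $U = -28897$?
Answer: $- \frac{978319235}{565543187} \approx -1.7299$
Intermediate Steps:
$\frac{E{\left(-161 \right)}}{U} + \frac{33873}{-19571} = - \frac{26}{-28897} + \frac{33873}{-19571} = \left(-26\right) \left(- \frac{1}{28897}\right) + 33873 \left(- \frac{1}{19571}\right) = \frac{26}{28897} - \frac{33873}{19571} = - \frac{978319235}{565543187}$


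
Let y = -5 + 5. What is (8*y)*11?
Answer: 0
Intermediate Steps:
y = 0
(8*y)*11 = (8*0)*11 = 0*11 = 0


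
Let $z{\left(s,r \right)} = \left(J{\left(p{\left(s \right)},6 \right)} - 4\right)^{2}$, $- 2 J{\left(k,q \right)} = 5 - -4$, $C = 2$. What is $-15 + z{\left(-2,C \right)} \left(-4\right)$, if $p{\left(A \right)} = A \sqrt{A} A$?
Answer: $-304$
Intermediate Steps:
$p{\left(A \right)} = A^{\frac{5}{2}}$ ($p{\left(A \right)} = A^{\frac{3}{2}} A = A^{\frac{5}{2}}$)
$J{\left(k,q \right)} = - \frac{9}{2}$ ($J{\left(k,q \right)} = - \frac{5 - -4}{2} = - \frac{5 + 4}{2} = \left(- \frac{1}{2}\right) 9 = - \frac{9}{2}$)
$z{\left(s,r \right)} = \frac{289}{4}$ ($z{\left(s,r \right)} = \left(- \frac{9}{2} - 4\right)^{2} = \left(- \frac{17}{2}\right)^{2} = \frac{289}{4}$)
$-15 + z{\left(-2,C \right)} \left(-4\right) = -15 + \frac{289}{4} \left(-4\right) = -15 - 289 = -304$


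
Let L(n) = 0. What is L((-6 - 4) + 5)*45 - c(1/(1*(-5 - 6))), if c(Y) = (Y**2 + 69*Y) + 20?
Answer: -1662/121 ≈ -13.736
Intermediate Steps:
c(Y) = 20 + Y**2 + 69*Y
L((-6 - 4) + 5)*45 - c(1/(1*(-5 - 6))) = 0*45 - (20 + (1/(1*(-5 - 6)))**2 + 69/((1*(-5 - 6)))) = 0 - (20 + (1/(1*(-11)))**2 + 69/((1*(-11)))) = 0 - (20 + (1/(-11))**2 + 69/(-11)) = 0 - (20 + (-1/11)**2 + 69*(-1/11)) = 0 - (20 + 1/121 - 69/11) = 0 - 1*1662/121 = 0 - 1662/121 = -1662/121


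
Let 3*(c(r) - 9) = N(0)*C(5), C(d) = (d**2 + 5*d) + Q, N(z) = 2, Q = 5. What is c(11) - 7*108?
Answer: -2131/3 ≈ -710.33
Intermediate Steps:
C(d) = 5 + d**2 + 5*d (C(d) = (d**2 + 5*d) + 5 = 5 + d**2 + 5*d)
c(r) = 137/3 (c(r) = 9 + (2*(5 + 5**2 + 5*5))/3 = 9 + (2*(5 + 25 + 25))/3 = 9 + (2*55)/3 = 9 + (1/3)*110 = 9 + 110/3 = 137/3)
c(11) - 7*108 = 137/3 - 7*108 = 137/3 - 756 = -2131/3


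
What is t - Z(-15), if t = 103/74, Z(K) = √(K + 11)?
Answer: 103/74 - 2*I ≈ 1.3919 - 2.0*I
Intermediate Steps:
Z(K) = √(11 + K)
t = 103/74 (t = 103*(1/74) = 103/74 ≈ 1.3919)
t - Z(-15) = 103/74 - √(11 - 15) = 103/74 - √(-4) = 103/74 - 2*I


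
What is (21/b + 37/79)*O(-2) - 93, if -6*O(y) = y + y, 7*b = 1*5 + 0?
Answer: -86609/1185 ≈ -73.088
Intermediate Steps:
b = 5/7 (b = (1*5 + 0)/7 = (5 + 0)/7 = (⅐)*5 = 5/7 ≈ 0.71429)
O(y) = -y/3 (O(y) = -(y + y)/6 = -y/3)
(21/b + 37/79)*O(-2) - 93 = (21/(5/7) + 37/79)*(-⅓*(-2)) - 93 = (21*(7/5) + 37*(1/79))*(⅔) - 93 = (147/5 + 37/79)*(⅔) - 93 = (11798/395)*(⅔) - 93 = 23596/1185 - 93 = -86609/1185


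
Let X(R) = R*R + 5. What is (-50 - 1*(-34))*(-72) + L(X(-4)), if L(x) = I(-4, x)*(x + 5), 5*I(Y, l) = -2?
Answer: 5708/5 ≈ 1141.6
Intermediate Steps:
I(Y, l) = -⅖ (I(Y, l) = (⅕)*(-2) = -⅖)
X(R) = 5 + R² (X(R) = R² + 5 = 5 + R²)
L(x) = -2 - 2*x/5 (L(x) = -2*(x + 5)/5 = -2*(5 + x)/5 = -2 - 2*x/5)
(-50 - 1*(-34))*(-72) + L(X(-4)) = (-50 - 1*(-34))*(-72) + (-2 - 2*(5 + (-4)²)/5) = (-50 + 34)*(-72) + (-2 - 2*(5 + 16)/5) = -16*(-72) + (-2 - ⅖*21) = 1152 + (-2 - 42/5) = 1152 - 52/5 = 5708/5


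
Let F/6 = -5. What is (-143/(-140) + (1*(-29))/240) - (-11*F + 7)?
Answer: -564647/1680 ≈ -336.10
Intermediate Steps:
F = -30 (F = 6*(-5) = -30)
(-143/(-140) + (1*(-29))/240) - (-11*F + 7) = (-143/(-140) + (1*(-29))/240) - (-11*(-30) + 7) = (-143*(-1/140) - 29*1/240) - (330 + 7) = (143/140 - 29/240) - 1*337 = 1513/1680 - 337 = -564647/1680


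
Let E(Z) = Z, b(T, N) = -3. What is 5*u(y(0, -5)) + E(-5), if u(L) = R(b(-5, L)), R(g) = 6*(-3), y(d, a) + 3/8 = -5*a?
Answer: -95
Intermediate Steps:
y(d, a) = -3/8 - 5*a
R(g) = -18
u(L) = -18
5*u(y(0, -5)) + E(-5) = 5*(-18) - 5 = -90 - 5 = -95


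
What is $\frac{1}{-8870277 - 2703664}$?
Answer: $- \frac{1}{11573941} \approx -8.6401 \cdot 10^{-8}$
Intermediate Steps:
$\frac{1}{-8870277 - 2703664} = \frac{1}{-11573941} = - \frac{1}{11573941}$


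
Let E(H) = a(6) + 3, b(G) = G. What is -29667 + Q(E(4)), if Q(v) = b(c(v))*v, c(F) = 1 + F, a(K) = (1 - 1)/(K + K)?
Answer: -29655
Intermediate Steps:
a(K) = 0 (a(K) = 0/((2*K)) = 0*(1/(2*K)) = 0)
E(H) = 3 (E(H) = 0 + 3 = 3)
Q(v) = v*(1 + v) (Q(v) = (1 + v)*v = v*(1 + v))
-29667 + Q(E(4)) = -29667 + 3*(1 + 3) = -29667 + 3*4 = -29667 + 12 = -29655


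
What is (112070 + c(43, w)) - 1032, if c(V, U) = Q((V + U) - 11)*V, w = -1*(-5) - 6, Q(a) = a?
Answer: 112371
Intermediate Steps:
w = -1 (w = 5 - 6 = -1)
c(V, U) = V*(-11 + U + V) (c(V, U) = ((V + U) - 11)*V = ((U + V) - 11)*V = (-11 + U + V)*V = V*(-11 + U + V))
(112070 + c(43, w)) - 1032 = (112070 + 43*(-11 - 1 + 43)) - 1032 = (112070 + 43*31) - 1032 = (112070 + 1333) - 1032 = 113403 - 1032 = 112371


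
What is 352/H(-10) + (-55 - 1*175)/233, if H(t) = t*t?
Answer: 14754/5825 ≈ 2.5329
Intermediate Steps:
H(t) = t²
352/H(-10) + (-55 - 1*175)/233 = 352/((-10)²) + (-55 - 1*175)/233 = 352/100 + (-55 - 175)*(1/233) = 352*(1/100) - 230*1/233 = 88/25 - 230/233 = 14754/5825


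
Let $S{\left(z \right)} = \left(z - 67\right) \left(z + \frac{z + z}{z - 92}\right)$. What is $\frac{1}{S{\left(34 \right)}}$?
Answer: $- \frac{29}{31416} \approx -0.0009231$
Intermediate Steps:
$S{\left(z \right)} = \left(-67 + z\right) \left(z + \frac{2 z}{-92 + z}\right)$
$\frac{1}{S{\left(34 \right)}} = \frac{1}{34 \frac{1}{-92 + 34} \left(6030 + 34^{2} - 5338\right)} = \frac{1}{34 \frac{1}{-58} \left(6030 + 1156 - 5338\right)} = \frac{1}{34 \left(- \frac{1}{58}\right) 1848} = \frac{1}{- \frac{31416}{29}} = - \frac{29}{31416}$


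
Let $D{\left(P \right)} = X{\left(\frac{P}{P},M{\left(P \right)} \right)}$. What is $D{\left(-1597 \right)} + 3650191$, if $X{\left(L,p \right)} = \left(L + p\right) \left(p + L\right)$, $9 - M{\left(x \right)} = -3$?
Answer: $3650360$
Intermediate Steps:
$M{\left(x \right)} = 12$ ($M{\left(x \right)} = 9 - -3 = 9 + 3 = 12$)
$X{\left(L,p \right)} = \left(L + p\right)^{2}$ ($X{\left(L,p \right)} = \left(L + p\right) \left(L + p\right) = \left(L + p\right)^{2}$)
$D{\left(P \right)} = 169$ ($D{\left(P \right)} = \left(\frac{P}{P} + 12\right)^{2} = \left(1 + 12\right)^{2} = 13^{2} = 169$)
$D{\left(-1597 \right)} + 3650191 = 169 + 3650191 = 3650360$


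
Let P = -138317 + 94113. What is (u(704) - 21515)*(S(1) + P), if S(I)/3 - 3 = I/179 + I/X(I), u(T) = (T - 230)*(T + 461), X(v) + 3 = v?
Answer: -8396837256995/358 ≈ -2.3455e+10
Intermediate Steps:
X(v) = -3 + v
u(T) = (-230 + T)*(461 + T)
P = -44204
S(I) = 9 + 3*I/179 + 3*I/(-3 + I) (S(I) = 9 + 3*(I/179 + I/(-3 + I)) = 9 + (3*I/179 + 3*I/(-3 + I)) = 9 + 3*I/179 + 3*I/(-3 + I))
(u(704) - 21515)*(S(1) + P) = ((-106030 + 704**2 + 231*704) - 21515)*(3*(-1611 + 1**2 + 713*1)/(179*(-3 + 1)) - 44204) = ((-106030 + 495616 + 162624) - 21515)*((3/179)*(-1611 + 1 + 713)/(-2) - 44204) = (552210 - 21515)*((3/179)*(-1/2)*(-897) - 44204) = 530695*(2691/358 - 44204) = 530695*(-15822341/358) = -8396837256995/358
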